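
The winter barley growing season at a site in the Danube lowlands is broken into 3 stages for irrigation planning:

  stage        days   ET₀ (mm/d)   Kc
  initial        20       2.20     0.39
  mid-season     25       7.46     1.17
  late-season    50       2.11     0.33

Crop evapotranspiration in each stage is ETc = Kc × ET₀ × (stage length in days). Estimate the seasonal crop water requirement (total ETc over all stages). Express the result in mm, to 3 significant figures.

initial: 0.39 × 2.20 × 20 = 17.16 mm
mid-season: 1.17 × 7.46 × 25 = 218.21 mm
late-season: 0.33 × 2.11 × 50 = 34.82 mm
Seasonal total = 270.19 mm

270 mm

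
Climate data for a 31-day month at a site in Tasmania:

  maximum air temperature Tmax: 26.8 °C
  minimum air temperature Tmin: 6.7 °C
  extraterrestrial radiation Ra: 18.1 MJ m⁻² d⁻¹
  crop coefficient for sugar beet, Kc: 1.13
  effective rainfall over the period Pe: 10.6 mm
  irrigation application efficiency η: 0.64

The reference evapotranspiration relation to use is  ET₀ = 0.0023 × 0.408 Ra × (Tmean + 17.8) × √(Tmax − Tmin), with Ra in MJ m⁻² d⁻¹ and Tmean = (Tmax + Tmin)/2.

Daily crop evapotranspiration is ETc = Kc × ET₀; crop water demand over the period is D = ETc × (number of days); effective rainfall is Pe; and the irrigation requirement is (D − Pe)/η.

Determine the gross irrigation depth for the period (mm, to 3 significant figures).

127 mm

Tmean = (26.8 + 6.7)/2 = 16.75 °C
0.408 Ra = 0.408 × 18.1 = 7.3848 mm/d equivalent
ET₀ = 0.0023 × 7.3848 × (16.75 + 17.8) × √20.1 = 0.0023 × 7.3848 × 34.55 × 4.4833 = 2.6309 mm/d
ETc = Kc × ET₀ = 1.13 × 2.6309 = 2.9729 mm/d
Crop demand D = ETc × 31 d = 2.9729 × 31 = 92.160 mm
D − Pe = 92.160 − 10.6 = 81.560 mm
Gross irrigation = 81.560 / 0.64 = 127.438 mm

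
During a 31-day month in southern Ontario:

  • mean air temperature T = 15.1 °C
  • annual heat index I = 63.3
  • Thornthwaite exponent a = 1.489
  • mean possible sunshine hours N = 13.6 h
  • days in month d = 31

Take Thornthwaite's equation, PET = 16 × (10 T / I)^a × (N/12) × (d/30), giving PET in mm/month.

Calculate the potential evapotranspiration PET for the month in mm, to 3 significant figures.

10T/I = 10 × 15.1 / 63.3 = 2.3855
(10T/I)^a = 2.3855^1.489 = 3.6494
Uncorrected PET = 16 × 3.6494 = 58.390 mm
Correction = (N/12)(d/30) = (13.6/12)(31/30) = 1.1711
PET = 58.390 × 1.1711 = 68.381 mm/month

68.4 mm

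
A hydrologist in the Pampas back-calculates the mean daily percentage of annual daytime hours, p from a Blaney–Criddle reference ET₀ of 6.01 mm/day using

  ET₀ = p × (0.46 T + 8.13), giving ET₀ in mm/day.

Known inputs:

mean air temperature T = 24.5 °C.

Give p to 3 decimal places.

p = ET₀ / (0.46 T + 8.13) = 6.01 / (0.46 × 24.5 + 8.13) = 6.01 / 19.400 = 0.3098

0.310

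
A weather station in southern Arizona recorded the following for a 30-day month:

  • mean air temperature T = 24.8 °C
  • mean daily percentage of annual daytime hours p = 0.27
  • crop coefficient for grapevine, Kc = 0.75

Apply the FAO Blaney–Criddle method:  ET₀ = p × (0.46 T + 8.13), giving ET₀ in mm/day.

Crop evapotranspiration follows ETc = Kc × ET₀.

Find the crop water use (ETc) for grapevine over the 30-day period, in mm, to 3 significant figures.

119 mm

ET₀ = 0.27 × (0.46 × 24.8 + 8.13) = 0.27 × 19.538 = 5.2753 mm/d
ETc = Kc × ET₀ = 0.75 × 5.2753 = 3.9565 mm/d
Over 30 days: 3.9565 × 30 = 118.695 mm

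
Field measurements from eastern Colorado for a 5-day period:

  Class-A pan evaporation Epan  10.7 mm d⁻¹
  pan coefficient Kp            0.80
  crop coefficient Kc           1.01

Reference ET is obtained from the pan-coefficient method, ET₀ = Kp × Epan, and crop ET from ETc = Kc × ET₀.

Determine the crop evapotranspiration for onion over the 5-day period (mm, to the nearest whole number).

ET₀ = 0.80 × 10.7 = 8.5600 mm/d
ETc = Kc × ET₀ = 1.01 × 8.5600 = 8.6456 mm/d
Over 5 days: 8.6456 × 5 = 43.228 mm

43 mm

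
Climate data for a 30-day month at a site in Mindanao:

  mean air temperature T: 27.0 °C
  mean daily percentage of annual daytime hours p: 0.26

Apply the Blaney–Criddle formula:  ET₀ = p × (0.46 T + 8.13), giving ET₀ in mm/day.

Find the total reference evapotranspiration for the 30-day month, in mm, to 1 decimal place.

160.3 mm

ET₀ = 0.26 × (0.46 × 27.0 + 8.13) = 0.26 × 20.550 = 5.3430 mm/d
Monthly total = 5.3430 × 30 = 160.290 mm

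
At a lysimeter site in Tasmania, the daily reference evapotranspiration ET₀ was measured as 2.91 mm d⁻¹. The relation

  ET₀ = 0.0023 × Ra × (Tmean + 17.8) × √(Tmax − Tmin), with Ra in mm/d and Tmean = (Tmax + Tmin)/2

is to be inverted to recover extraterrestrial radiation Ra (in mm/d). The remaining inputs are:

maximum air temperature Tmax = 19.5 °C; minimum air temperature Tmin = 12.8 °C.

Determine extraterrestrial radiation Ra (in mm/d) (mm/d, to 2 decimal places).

Tmean = 16.15 °C; √ΔT = 2.5884
Ra = ET₀ / [0.0023 × (Tmean+17.8) × √ΔT] = 2.91 / (0.0023 × 33.95 × 2.5884) = 14.398 mm/d

14.40 mm/d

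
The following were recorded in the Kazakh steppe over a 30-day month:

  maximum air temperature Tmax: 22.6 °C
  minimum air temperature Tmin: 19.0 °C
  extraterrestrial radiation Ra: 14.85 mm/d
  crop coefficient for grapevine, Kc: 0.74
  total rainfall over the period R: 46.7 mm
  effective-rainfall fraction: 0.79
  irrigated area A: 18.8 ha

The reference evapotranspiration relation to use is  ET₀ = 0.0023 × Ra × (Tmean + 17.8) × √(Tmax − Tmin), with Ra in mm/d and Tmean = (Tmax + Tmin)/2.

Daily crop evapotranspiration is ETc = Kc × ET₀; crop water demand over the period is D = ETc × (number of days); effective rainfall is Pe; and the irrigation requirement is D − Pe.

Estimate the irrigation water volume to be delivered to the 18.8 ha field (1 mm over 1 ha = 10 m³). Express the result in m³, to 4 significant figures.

Tmean = (22.6 + 19.0)/2 = 20.80 °C
ET₀ = 0.0023 × 14.85 × (20.80 + 17.8) × √3.6 = 0.0023 × 14.85 × 38.60 × 1.8974 = 2.5015 mm/d
ETc = Kc × ET₀ = 0.74 × 2.5015 = 1.8511 mm/d
Crop demand D = ETc × 30 d = 1.8511 × 30 = 55.533 mm
Pe = 0.79 × 46.7 = 36.893 mm
D − Pe = 55.533 − 36.893 = 18.640 mm
Volume = 18.640 mm × 18.8 ha × 10 = 3504.3 m³

3504 m³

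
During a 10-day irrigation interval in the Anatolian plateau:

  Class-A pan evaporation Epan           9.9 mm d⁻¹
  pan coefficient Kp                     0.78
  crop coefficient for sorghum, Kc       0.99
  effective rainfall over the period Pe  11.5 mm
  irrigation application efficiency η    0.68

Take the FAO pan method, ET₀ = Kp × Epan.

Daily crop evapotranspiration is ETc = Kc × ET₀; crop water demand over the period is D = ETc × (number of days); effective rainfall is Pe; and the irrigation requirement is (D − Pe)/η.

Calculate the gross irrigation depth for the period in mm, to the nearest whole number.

ET₀ = 0.78 × 9.9 = 7.7220 mm/d
ETc = Kc × ET₀ = 0.99 × 7.7220 = 7.6448 mm/d
Crop demand D = ETc × 10 d = 7.6448 × 10 = 76.448 mm
D − Pe = 76.448 − 11.5 = 64.948 mm
Gross irrigation = 64.948 / 0.68 = 95.512 mm

96 mm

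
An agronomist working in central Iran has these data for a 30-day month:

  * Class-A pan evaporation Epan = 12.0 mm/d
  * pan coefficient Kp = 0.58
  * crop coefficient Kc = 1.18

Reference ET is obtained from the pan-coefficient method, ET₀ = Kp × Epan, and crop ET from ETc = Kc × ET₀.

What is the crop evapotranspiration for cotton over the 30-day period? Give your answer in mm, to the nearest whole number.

246 mm

ET₀ = 0.58 × 12.0 = 6.9600 mm/d
ETc = Kc × ET₀ = 1.18 × 6.9600 = 8.2128 mm/d
Over 30 days: 8.2128 × 30 = 246.384 mm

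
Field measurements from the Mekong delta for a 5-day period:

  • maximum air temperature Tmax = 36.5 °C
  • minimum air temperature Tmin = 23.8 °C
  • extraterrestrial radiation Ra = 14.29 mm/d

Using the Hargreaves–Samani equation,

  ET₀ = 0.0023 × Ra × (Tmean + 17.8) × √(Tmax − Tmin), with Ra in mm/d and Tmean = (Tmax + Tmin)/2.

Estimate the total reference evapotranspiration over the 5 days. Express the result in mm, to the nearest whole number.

Tmean = (36.5 + 23.8)/2 = 30.15 °C
ET₀ = 0.0023 × 14.29 × (30.15 + 17.8) × √12.7 = 0.0023 × 14.29 × 47.95 × 3.5637 = 5.6163 mm/d
Over 5 days: 5.6163 × 5 = 28.082 mm

28 mm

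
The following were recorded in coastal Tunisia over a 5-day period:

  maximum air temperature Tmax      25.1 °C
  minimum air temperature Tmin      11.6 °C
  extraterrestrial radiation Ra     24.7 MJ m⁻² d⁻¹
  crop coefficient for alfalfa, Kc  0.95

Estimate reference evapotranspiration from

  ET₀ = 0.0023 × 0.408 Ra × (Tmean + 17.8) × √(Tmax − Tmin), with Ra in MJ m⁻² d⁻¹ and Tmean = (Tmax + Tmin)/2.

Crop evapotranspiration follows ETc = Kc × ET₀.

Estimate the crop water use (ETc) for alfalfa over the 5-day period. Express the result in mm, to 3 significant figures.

Tmean = (25.1 + 11.6)/2 = 18.35 °C
0.408 Ra = 0.408 × 24.7 = 10.0776 mm/d equivalent
ET₀ = 0.0023 × 10.0776 × (18.35 + 17.8) × √13.5 = 0.0023 × 10.0776 × 36.15 × 3.6742 = 3.0786 mm/d
ETc = Kc × ET₀ = 0.95 × 3.0786 = 2.9247 mm/d
Over 5 days: 2.9247 × 5 = 14.624 mm

14.6 mm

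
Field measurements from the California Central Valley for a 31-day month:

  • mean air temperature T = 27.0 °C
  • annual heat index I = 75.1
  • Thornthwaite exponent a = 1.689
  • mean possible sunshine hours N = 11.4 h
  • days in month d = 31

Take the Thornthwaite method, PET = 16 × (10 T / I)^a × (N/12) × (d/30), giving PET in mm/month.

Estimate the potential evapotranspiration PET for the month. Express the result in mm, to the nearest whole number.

10T/I = 10 × 27.0 / 75.1 = 3.5952
(10T/I)^a = 3.5952^1.689 = 8.6819
Uncorrected PET = 16 × 8.6819 = 138.910 mm
Correction = (N/12)(d/30) = (11.4/12)(31/30) = 0.9817
PET = 138.910 × 0.9817 = 136.368 mm/month

136 mm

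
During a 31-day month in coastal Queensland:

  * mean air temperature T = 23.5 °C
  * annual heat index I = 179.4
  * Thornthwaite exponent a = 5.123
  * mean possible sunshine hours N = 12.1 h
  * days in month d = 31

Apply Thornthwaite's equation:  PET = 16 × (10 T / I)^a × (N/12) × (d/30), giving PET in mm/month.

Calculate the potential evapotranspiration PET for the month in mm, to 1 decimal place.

10T/I = 10 × 23.5 / 179.4 = 1.3099
(10T/I)^a = 1.3099^5.123 = 3.9867
Uncorrected PET = 16 × 3.9867 = 63.787 mm
Correction = (N/12)(d/30) = (12.1/12)(31/30) = 1.0419
PET = 63.787 × 1.0419 = 66.460 mm/month

66.5 mm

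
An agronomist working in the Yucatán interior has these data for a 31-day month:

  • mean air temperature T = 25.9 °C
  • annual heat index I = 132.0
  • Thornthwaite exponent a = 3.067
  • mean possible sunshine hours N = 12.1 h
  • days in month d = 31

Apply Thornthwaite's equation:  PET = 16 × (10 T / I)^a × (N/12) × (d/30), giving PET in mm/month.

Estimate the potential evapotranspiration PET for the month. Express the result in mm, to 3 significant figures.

132 mm

10T/I = 10 × 25.9 / 132.0 = 1.9621
(10T/I)^a = 1.9621^3.067 = 7.9027
Uncorrected PET = 16 × 7.9027 = 126.443 mm
Correction = (N/12)(d/30) = (12.1/12)(31/30) = 1.0419
PET = 126.443 × 1.0419 = 131.741 mm/month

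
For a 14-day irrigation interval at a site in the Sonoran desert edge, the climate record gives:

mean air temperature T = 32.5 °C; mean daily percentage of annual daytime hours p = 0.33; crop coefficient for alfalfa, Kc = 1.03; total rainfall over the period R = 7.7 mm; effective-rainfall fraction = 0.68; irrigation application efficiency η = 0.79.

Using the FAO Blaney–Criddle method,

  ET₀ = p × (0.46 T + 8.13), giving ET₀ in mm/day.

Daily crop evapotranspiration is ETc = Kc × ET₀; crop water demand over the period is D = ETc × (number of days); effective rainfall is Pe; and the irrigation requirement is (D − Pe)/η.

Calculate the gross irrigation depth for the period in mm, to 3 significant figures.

ET₀ = 0.33 × (0.46 × 32.5 + 8.13) = 0.33 × 23.080 = 7.6164 mm/d
ETc = Kc × ET₀ = 1.03 × 7.6164 = 7.8449 mm/d
Crop demand D = ETc × 14 d = 7.8449 × 14 = 109.829 mm
Pe = 0.68 × 7.7 = 5.236 mm
D − Pe = 109.829 − 5.236 = 104.593 mm
Gross irrigation = 104.593 / 0.79 = 132.396 mm

132 mm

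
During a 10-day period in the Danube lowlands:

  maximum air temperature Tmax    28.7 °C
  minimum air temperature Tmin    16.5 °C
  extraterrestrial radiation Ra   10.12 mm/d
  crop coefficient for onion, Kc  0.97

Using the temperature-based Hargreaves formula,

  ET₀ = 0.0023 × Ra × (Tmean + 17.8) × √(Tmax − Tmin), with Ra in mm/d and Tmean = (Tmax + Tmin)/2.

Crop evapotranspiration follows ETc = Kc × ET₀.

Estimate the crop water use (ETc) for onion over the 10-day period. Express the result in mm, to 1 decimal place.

31.9 mm

Tmean = (28.7 + 16.5)/2 = 22.60 °C
ET₀ = 0.0023 × 10.12 × (22.60 + 17.8) × √12.2 = 0.0023 × 10.12 × 40.40 × 3.4928 = 3.2845 mm/d
ETc = Kc × ET₀ = 0.97 × 3.2845 = 3.1860 mm/d
Over 10 days: 3.1860 × 10 = 31.860 mm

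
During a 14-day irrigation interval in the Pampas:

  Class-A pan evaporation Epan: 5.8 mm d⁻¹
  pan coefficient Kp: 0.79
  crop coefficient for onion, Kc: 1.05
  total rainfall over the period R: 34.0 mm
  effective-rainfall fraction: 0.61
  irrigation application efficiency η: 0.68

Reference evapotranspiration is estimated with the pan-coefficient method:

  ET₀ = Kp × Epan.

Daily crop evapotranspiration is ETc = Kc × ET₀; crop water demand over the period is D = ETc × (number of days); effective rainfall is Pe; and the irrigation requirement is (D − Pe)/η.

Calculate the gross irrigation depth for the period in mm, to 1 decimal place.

68.6 mm

ET₀ = 0.79 × 5.8 = 4.5820 mm/d
ETc = Kc × ET₀ = 1.05 × 4.5820 = 4.8111 mm/d
Crop demand D = ETc × 14 d = 4.8111 × 14 = 67.355 mm
Pe = 0.61 × 34.0 = 20.740 mm
D − Pe = 67.355 − 20.740 = 46.615 mm
Gross irrigation = 46.615 / 0.68 = 68.551 mm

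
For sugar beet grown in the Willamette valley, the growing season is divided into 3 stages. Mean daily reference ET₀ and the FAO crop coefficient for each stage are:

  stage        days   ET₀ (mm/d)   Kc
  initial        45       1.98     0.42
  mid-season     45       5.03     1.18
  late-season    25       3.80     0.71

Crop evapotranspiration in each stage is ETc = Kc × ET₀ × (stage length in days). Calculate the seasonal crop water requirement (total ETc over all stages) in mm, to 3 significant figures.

initial: 0.42 × 1.98 × 45 = 37.42 mm
mid-season: 1.18 × 5.03 × 45 = 267.09 mm
late-season: 0.71 × 3.80 × 25 = 67.45 mm
Seasonal total = 371.96 mm

372 mm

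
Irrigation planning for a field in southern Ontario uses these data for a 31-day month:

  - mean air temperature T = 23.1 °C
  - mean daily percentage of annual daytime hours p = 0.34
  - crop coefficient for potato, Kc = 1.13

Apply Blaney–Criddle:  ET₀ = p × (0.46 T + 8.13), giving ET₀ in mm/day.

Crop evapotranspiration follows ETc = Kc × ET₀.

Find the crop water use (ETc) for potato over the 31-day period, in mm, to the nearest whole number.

223 mm

ET₀ = 0.34 × (0.46 × 23.1 + 8.13) = 0.34 × 18.756 = 6.3770 mm/d
ETc = Kc × ET₀ = 1.13 × 6.3770 = 7.2060 mm/d
Over 31 days: 7.2060 × 31 = 223.386 mm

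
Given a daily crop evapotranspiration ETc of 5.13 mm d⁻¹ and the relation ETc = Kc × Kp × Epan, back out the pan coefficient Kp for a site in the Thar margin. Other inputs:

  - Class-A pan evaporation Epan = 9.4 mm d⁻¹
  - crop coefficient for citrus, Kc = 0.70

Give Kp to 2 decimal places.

ETc = Kc × Kp × Epan  ⇒  Kp = ETc / (Kc × Epan)
Kp = 5.13 / (0.70 × 9.4) = 5.13 / 6.580 = 0.7796

0.78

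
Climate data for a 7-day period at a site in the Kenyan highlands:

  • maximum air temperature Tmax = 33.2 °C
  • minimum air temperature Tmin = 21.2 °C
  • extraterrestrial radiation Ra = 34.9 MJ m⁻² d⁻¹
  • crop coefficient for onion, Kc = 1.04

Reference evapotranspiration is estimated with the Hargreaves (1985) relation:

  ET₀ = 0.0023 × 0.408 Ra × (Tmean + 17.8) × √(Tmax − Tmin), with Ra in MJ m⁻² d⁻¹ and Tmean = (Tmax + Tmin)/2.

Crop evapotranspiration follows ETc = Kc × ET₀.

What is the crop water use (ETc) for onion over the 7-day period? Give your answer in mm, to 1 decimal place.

Tmean = (33.2 + 21.2)/2 = 27.20 °C
0.408 Ra = 0.408 × 34.9 = 14.2392 mm/d equivalent
ET₀ = 0.0023 × 14.2392 × (27.20 + 17.8) × √12.0 = 0.0023 × 14.2392 × 45.00 × 3.4641 = 5.1052 mm/d
ETc = Kc × ET₀ = 1.04 × 5.1052 = 5.3094 mm/d
Over 7 days: 5.3094 × 7 = 37.166 mm

37.2 mm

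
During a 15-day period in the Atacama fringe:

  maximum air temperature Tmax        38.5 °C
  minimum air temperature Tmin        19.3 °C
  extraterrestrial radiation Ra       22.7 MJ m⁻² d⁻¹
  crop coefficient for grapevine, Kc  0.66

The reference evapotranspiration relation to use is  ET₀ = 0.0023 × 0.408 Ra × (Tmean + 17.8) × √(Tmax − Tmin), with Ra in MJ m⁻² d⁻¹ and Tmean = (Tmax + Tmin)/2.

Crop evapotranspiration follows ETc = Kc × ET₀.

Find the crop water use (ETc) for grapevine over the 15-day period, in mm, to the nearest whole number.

43 mm

Tmean = (38.5 + 19.3)/2 = 28.90 °C
0.408 Ra = 0.408 × 22.7 = 9.2616 mm/d equivalent
ET₀ = 0.0023 × 9.2616 × (28.90 + 17.8) × √19.2 = 0.0023 × 9.2616 × 46.70 × 4.3818 = 4.3590 mm/d
ETc = Kc × ET₀ = 0.66 × 4.3590 = 2.8769 mm/d
Over 15 days: 2.8769 × 15 = 43.154 mm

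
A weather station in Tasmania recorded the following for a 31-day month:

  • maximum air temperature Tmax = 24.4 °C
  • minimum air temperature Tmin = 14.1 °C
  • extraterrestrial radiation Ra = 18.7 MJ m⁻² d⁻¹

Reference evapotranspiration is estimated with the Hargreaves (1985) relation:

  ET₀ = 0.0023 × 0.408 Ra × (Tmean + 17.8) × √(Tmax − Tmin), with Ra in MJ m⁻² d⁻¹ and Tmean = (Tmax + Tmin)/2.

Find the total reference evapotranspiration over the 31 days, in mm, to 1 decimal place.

Tmean = (24.4 + 14.1)/2 = 19.25 °C
0.408 Ra = 0.408 × 18.7 = 7.6296 mm/d equivalent
ET₀ = 0.0023 × 7.6296 × (19.25 + 17.8) × √10.3 = 0.0023 × 7.6296 × 37.05 × 3.2094 = 2.0866 mm/d
Over 31 days: 2.0866 × 31 = 64.685 mm

64.7 mm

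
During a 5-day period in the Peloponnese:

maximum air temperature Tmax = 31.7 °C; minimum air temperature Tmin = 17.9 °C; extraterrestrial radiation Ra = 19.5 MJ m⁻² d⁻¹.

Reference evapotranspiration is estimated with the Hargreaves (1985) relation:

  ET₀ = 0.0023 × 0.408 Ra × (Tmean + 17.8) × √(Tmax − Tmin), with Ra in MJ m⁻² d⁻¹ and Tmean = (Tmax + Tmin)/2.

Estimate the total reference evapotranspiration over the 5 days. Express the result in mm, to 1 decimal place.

Tmean = (31.7 + 17.9)/2 = 24.80 °C
0.408 Ra = 0.408 × 19.5 = 7.9560 mm/d equivalent
ET₀ = 0.0023 × 7.9560 × (24.80 + 17.8) × √13.8 = 0.0023 × 7.9560 × 42.60 × 3.7148 = 2.8958 mm/d
Over 5 days: 2.8958 × 5 = 14.479 mm

14.5 mm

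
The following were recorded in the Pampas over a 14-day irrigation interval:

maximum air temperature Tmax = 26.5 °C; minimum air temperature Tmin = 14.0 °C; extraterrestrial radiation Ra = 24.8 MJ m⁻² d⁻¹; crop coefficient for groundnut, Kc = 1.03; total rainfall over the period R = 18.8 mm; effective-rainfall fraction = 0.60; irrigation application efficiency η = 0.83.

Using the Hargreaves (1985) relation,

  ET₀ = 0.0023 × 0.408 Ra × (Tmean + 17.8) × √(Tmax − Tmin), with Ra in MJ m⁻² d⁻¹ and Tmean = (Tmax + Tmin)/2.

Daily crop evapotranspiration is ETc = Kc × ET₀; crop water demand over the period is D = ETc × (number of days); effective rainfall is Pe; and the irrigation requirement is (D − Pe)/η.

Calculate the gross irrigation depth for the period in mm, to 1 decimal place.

40.8 mm

Tmean = (26.5 + 14.0)/2 = 20.25 °C
0.408 Ra = 0.408 × 24.8 = 10.1184 mm/d equivalent
ET₀ = 0.0023 × 10.1184 × (20.25 + 17.8) × √12.5 = 0.0023 × 10.1184 × 38.05 × 3.5355 = 3.1307 mm/d
ETc = Kc × ET₀ = 1.03 × 3.1307 = 3.2246 mm/d
Crop demand D = ETc × 14 d = 3.2246 × 14 = 45.144 mm
Pe = 0.60 × 18.8 = 11.280 mm
D − Pe = 45.144 − 11.280 = 33.864 mm
Gross irrigation = 33.864 / 0.83 = 40.800 mm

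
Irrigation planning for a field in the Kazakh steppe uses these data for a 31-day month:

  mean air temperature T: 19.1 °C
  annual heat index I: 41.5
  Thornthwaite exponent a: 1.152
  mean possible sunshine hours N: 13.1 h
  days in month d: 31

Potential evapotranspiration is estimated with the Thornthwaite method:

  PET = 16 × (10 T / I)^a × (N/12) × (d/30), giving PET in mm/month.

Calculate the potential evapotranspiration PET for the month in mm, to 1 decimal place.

10T/I = 10 × 19.1 / 41.5 = 4.6024
(10T/I)^a = 4.6024^1.152 = 5.8044
Uncorrected PET = 16 × 5.8044 = 92.870 mm
Correction = (N/12)(d/30) = (13.1/12)(31/30) = 1.1281
PET = 92.870 × 1.1281 = 104.767 mm/month

104.8 mm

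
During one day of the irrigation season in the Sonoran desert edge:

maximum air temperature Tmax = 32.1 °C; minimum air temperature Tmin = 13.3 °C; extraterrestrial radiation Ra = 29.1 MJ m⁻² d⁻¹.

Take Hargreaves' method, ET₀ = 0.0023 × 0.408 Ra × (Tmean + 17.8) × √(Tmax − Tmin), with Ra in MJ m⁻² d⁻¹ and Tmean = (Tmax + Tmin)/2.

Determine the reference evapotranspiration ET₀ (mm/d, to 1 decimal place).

4.8 mm/d

Tmean = (32.1 + 13.3)/2 = 22.70 °C
0.408 Ra = 0.408 × 29.1 = 11.8728 mm/d equivalent
ET₀ = 0.0023 × 11.8728 × (22.70 + 17.8) × √18.8 = 0.0023 × 11.8728 × 40.50 × 4.3359 = 4.7953 mm/d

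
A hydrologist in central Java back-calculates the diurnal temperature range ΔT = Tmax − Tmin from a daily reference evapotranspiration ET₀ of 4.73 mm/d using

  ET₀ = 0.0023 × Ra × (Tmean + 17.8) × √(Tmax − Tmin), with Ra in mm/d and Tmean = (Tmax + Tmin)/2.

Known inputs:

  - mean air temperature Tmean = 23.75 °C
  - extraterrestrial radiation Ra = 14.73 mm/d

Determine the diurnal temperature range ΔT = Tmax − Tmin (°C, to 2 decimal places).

11.29 °C

√ΔT = ET₀ / [0.0023 × Ra × (Tmean+17.8)] = 4.73 / (0.0023 × 14.73 × 41.55) = 3.3602
ΔT = 3.3602² = 11.291 °C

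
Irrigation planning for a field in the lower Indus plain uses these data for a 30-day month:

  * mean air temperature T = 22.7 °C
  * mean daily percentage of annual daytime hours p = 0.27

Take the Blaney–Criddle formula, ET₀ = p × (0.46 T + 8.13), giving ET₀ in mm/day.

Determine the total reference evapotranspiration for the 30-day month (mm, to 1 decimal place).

ET₀ = 0.27 × (0.46 × 22.7 + 8.13) = 0.27 × 18.572 = 5.0144 mm/d
Monthly total = 5.0144 × 30 = 150.432 mm

150.4 mm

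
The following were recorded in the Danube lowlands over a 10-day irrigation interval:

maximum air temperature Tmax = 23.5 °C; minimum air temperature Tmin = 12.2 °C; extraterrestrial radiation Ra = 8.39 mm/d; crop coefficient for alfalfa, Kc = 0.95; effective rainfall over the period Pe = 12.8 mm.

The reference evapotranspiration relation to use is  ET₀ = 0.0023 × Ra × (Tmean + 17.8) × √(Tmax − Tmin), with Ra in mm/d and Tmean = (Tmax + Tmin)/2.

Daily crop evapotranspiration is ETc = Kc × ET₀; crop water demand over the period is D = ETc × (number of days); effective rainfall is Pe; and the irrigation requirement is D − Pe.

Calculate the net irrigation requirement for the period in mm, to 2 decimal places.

Tmean = (23.5 + 12.2)/2 = 17.85 °C
ET₀ = 0.0023 × 8.39 × (17.85 + 17.8) × √11.3 = 0.0023 × 8.39 × 35.65 × 3.3615 = 2.3125 mm/d
ETc = Kc × ET₀ = 0.95 × 2.3125 = 2.1969 mm/d
Crop demand D = ETc × 10 d = 2.1969 × 10 = 21.969 mm
D − Pe = 21.969 − 12.8 = 9.169 mm

9.17 mm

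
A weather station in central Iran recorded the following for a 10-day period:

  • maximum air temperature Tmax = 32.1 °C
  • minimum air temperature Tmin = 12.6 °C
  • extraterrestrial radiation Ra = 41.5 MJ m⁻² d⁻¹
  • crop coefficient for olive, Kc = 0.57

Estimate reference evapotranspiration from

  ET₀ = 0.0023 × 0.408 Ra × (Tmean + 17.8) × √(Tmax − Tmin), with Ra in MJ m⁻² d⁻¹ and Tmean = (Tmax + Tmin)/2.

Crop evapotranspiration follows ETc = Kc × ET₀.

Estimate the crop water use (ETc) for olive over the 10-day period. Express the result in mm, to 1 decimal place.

Tmean = (32.1 + 12.6)/2 = 22.35 °C
0.408 Ra = 0.408 × 41.5 = 16.9320 mm/d equivalent
ET₀ = 0.0023 × 16.9320 × (22.35 + 17.8) × √19.5 = 0.0023 × 16.9320 × 40.15 × 4.4159 = 6.9046 mm/d
ETc = Kc × ET₀ = 0.57 × 6.9046 = 3.9356 mm/d
Over 10 days: 3.9356 × 10 = 39.356 mm

39.4 mm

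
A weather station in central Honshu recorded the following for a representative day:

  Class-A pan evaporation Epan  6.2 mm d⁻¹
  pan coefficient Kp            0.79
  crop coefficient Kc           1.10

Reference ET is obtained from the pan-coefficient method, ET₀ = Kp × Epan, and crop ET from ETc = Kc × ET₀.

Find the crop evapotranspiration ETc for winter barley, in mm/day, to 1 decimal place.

ET₀ = 0.79 × 6.2 = 4.8980 mm/d
ETc = Kc × ET₀ = 1.10 × 4.8980 = 5.3878 mm/d

5.4 mm/day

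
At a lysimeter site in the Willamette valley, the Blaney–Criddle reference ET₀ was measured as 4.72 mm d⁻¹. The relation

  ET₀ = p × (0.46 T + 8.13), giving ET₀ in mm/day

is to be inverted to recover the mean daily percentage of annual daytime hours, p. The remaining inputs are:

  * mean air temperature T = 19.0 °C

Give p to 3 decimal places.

0.280

p = ET₀ / (0.46 T + 8.13) = 4.72 / (0.46 × 19.0 + 8.13) = 4.72 / 16.870 = 0.2798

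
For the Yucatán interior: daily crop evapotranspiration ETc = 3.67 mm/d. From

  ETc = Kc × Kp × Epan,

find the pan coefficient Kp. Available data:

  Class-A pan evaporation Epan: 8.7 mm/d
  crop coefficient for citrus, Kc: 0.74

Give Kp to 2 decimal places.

0.57

ETc = Kc × Kp × Epan  ⇒  Kp = ETc / (Kc × Epan)
Kp = 3.67 / (0.74 × 8.7) = 3.67 / 6.438 = 0.5701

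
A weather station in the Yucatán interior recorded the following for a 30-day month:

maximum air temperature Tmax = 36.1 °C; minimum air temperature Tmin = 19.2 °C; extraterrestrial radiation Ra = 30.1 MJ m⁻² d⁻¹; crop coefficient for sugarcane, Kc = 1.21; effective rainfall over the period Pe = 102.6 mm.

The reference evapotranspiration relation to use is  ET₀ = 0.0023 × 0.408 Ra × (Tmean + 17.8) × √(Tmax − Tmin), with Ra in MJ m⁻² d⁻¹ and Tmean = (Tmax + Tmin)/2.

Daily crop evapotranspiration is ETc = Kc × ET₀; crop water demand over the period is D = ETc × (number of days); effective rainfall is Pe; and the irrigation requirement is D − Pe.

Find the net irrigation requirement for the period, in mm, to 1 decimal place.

Tmean = (36.1 + 19.2)/2 = 27.65 °C
0.408 Ra = 0.408 × 30.1 = 12.2808 mm/d equivalent
ET₀ = 0.0023 × 12.2808 × (27.65 + 17.8) × √16.9 = 0.0023 × 12.2808 × 45.45 × 4.1110 = 5.2776 mm/d
ETc = Kc × ET₀ = 1.21 × 5.2776 = 6.3859 mm/d
Crop demand D = ETc × 30 d = 6.3859 × 30 = 191.577 mm
D − Pe = 191.577 − 102.6 = 88.977 mm

89.0 mm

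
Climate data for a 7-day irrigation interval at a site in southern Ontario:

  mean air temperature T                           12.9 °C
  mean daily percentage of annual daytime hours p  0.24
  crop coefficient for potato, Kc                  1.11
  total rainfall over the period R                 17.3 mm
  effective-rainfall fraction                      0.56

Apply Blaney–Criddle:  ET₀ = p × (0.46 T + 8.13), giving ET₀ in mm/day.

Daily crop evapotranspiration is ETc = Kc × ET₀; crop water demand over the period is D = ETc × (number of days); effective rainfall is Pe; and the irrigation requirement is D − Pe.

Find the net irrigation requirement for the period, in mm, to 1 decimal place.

16.5 mm

ET₀ = 0.24 × (0.46 × 12.9 + 8.13) = 0.24 × 14.064 = 3.3754 mm/d
ETc = Kc × ET₀ = 1.11 × 3.3754 = 3.7467 mm/d
Crop demand D = ETc × 7 d = 3.7467 × 7 = 26.227 mm
Pe = 0.56 × 17.3 = 9.688 mm
D − Pe = 26.227 − 9.688 = 16.539 mm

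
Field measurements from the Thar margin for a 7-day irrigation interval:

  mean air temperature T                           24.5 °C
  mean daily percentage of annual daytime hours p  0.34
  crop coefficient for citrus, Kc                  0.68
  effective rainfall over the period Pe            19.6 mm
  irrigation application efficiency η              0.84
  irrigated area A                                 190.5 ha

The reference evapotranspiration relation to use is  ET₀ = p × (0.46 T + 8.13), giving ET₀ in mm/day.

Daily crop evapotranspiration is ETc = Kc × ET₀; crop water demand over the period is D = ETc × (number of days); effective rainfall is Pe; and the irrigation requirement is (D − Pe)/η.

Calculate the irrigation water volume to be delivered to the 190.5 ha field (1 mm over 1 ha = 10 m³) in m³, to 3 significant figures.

ET₀ = 0.34 × (0.46 × 24.5 + 8.13) = 0.34 × 19.400 = 6.5960 mm/d
ETc = Kc × ET₀ = 0.68 × 6.5960 = 4.4853 mm/d
Crop demand D = ETc × 7 d = 4.4853 × 7 = 31.397 mm
D − Pe = 31.397 − 19.6 = 11.797 mm
Gross irrigation = 11.797 / 0.84 = 14.044 mm
Volume = 14.044 mm × 190.5 ha × 10 = 26753.8 m³

26800 m³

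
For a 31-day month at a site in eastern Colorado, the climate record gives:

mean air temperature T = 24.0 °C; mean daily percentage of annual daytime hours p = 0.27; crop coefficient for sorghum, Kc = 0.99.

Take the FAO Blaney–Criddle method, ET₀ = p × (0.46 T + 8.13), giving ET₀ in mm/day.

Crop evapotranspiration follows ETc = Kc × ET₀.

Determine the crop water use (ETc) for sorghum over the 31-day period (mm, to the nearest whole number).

159 mm

ET₀ = 0.27 × (0.46 × 24.0 + 8.13) = 0.27 × 19.170 = 5.1759 mm/d
ETc = Kc × ET₀ = 0.99 × 5.1759 = 5.1241 mm/d
Over 31 days: 5.1241 × 31 = 158.847 mm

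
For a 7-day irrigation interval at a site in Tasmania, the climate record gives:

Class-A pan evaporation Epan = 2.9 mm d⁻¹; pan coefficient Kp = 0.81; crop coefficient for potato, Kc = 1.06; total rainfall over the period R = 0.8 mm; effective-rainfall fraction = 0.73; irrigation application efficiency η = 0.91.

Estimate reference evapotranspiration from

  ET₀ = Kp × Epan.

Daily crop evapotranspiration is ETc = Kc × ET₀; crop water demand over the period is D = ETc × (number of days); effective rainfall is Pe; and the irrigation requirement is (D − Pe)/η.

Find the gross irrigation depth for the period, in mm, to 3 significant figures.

18.5 mm

ET₀ = 0.81 × 2.9 = 2.3490 mm/d
ETc = Kc × ET₀ = 1.06 × 2.3490 = 2.4899 mm/d
Crop demand D = ETc × 7 d = 2.4899 × 7 = 17.429 mm
Pe = 0.73 × 0.8 = 0.584 mm
D − Pe = 17.429 − 0.584 = 16.845 mm
Gross irrigation = 16.845 / 0.91 = 18.511 mm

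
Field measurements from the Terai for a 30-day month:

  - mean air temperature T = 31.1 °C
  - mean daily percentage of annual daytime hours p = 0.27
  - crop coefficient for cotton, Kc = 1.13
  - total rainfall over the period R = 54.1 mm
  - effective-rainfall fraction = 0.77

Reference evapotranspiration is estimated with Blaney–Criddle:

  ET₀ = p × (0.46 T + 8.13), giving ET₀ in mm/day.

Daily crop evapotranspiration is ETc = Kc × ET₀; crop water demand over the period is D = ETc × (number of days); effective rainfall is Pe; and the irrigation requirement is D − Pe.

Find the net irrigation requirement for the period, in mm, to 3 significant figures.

164 mm

ET₀ = 0.27 × (0.46 × 31.1 + 8.13) = 0.27 × 22.436 = 6.0577 mm/d
ETc = Kc × ET₀ = 1.13 × 6.0577 = 6.8452 mm/d
Crop demand D = ETc × 30 d = 6.8452 × 30 = 205.356 mm
Pe = 0.77 × 54.1 = 41.657 mm
D − Pe = 205.356 − 41.657 = 163.699 mm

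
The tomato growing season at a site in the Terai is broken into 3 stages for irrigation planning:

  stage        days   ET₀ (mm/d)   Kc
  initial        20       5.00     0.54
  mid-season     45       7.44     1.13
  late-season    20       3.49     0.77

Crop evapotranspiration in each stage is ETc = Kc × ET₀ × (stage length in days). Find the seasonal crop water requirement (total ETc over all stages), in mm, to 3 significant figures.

initial: 0.54 × 5.00 × 20 = 54.00 mm
mid-season: 1.13 × 7.44 × 45 = 378.32 mm
late-season: 0.77 × 3.49 × 20 = 53.75 mm
Seasonal total = 486.07 mm

486 mm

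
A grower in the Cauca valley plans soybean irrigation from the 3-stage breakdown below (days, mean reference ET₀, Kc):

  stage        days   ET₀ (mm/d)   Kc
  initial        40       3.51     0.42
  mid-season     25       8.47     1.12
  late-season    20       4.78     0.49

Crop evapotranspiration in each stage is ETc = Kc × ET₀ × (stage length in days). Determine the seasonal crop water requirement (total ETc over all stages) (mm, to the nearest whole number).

343 mm

initial: 0.42 × 3.51 × 40 = 58.97 mm
mid-season: 1.12 × 8.47 × 25 = 237.16 mm
late-season: 0.49 × 4.78 × 20 = 46.84 mm
Seasonal total = 342.97 mm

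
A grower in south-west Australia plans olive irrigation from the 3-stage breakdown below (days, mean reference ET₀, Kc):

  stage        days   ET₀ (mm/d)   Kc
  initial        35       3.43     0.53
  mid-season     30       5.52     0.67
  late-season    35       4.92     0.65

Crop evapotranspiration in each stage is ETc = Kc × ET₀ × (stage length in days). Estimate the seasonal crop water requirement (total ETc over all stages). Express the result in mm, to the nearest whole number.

initial: 0.53 × 3.43 × 35 = 63.63 mm
mid-season: 0.67 × 5.52 × 30 = 110.95 mm
late-season: 0.65 × 4.92 × 35 = 111.93 mm
Seasonal total = 286.51 mm

287 mm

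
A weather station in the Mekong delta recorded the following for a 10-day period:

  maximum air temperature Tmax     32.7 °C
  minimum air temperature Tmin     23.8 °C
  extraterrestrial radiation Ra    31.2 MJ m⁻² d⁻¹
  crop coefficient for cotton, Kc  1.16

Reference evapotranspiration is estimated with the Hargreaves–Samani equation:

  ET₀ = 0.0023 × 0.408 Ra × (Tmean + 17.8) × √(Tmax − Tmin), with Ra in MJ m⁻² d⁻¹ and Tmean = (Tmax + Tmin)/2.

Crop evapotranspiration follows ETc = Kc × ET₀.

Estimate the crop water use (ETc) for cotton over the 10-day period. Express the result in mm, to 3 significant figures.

Tmean = (32.7 + 23.8)/2 = 28.25 °C
0.408 Ra = 0.408 × 31.2 = 12.7296 mm/d equivalent
ET₀ = 0.0023 × 12.7296 × (28.25 + 17.8) × √8.9 = 0.0023 × 12.7296 × 46.05 × 2.9833 = 4.0223 mm/d
ETc = Kc × ET₀ = 1.16 × 4.0223 = 4.6659 mm/d
Over 10 days: 4.6659 × 10 = 46.659 mm

46.7 mm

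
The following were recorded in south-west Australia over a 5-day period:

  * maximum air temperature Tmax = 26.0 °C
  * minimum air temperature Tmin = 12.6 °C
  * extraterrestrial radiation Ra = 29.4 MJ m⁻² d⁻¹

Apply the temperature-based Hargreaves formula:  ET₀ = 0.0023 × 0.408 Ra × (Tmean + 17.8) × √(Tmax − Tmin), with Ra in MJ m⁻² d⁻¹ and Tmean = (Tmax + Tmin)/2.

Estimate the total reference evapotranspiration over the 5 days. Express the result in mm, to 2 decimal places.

Tmean = (26.0 + 12.6)/2 = 19.30 °C
0.408 Ra = 0.408 × 29.4 = 11.9952 mm/d equivalent
ET₀ = 0.0023 × 11.9952 × (19.30 + 17.8) × √13.4 = 0.0023 × 11.9952 × 37.10 × 3.6606 = 3.7468 mm/d
Over 5 days: 3.7468 × 5 = 18.734 mm

18.73 mm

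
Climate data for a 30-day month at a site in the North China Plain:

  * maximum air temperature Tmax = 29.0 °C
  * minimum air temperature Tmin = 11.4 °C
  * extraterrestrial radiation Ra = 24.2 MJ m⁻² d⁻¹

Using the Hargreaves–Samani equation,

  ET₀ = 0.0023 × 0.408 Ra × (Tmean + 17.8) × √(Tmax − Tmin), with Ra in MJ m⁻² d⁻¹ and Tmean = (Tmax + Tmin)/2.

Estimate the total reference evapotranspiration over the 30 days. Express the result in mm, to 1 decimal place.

Tmean = (29.0 + 11.4)/2 = 20.20 °C
0.408 Ra = 0.408 × 24.2 = 9.8736 mm/d equivalent
ET₀ = 0.0023 × 9.8736 × (20.20 + 17.8) × √17.6 = 0.0023 × 9.8736 × 38.00 × 4.1952 = 3.6203 mm/d
Over 30 days: 3.6203 × 30 = 108.609 mm

108.6 mm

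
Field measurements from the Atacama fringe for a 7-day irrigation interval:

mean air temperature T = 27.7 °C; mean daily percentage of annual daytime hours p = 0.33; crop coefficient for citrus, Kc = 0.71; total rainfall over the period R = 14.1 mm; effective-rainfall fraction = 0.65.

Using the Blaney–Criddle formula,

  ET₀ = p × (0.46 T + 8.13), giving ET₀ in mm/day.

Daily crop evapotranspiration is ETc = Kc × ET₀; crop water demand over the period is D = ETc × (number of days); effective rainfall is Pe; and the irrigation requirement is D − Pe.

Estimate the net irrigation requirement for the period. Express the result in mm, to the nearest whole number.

25 mm

ET₀ = 0.33 × (0.46 × 27.7 + 8.13) = 0.33 × 20.872 = 6.8878 mm/d
ETc = Kc × ET₀ = 0.71 × 6.8878 = 4.8903 mm/d
Crop demand D = ETc × 7 d = 4.8903 × 7 = 34.232 mm
Pe = 0.65 × 14.1 = 9.165 mm
D − Pe = 34.232 − 9.165 = 25.067 mm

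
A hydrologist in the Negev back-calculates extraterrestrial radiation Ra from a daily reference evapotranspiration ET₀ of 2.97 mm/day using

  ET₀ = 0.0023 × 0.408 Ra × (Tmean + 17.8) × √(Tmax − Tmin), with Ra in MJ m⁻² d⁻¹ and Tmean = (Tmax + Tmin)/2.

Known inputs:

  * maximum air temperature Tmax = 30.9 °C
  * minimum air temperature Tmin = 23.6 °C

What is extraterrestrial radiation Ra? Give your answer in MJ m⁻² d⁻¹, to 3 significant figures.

Tmean = (30.9+23.6)/2 = 27.25 °C; ΔT = 7.3
Ra = ET₀ / [0.0023 × 0.408 × (Tmean+17.8) × √ΔT]
   = 2.97 / (0.0023 × 0.408 × 45.05 × 2.7019) = 26.002 MJ m⁻² d⁻¹

26.0 MJ m⁻² d⁻¹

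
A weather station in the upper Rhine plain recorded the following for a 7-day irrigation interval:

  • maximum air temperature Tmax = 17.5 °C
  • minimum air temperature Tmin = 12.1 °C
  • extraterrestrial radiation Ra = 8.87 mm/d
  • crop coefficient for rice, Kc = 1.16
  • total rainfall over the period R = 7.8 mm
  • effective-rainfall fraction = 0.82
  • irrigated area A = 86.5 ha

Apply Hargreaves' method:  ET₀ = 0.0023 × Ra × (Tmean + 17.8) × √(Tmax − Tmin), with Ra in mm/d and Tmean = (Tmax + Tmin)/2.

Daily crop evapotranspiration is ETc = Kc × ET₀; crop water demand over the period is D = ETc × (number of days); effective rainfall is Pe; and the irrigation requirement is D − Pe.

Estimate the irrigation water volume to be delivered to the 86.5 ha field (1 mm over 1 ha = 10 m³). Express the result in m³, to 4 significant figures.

5323 m³

Tmean = (17.5 + 12.1)/2 = 14.80 °C
ET₀ = 0.0023 × 8.87 × (14.80 + 17.8) × √5.4 = 0.0023 × 8.87 × 32.60 × 2.3238 = 1.5455 mm/d
ETc = Kc × ET₀ = 1.16 × 1.5455 = 1.7928 mm/d
Crop demand D = ETc × 7 d = 1.7928 × 7 = 12.550 mm
Pe = 0.82 × 7.8 = 6.396 mm
D − Pe = 12.550 − 6.396 = 6.154 mm
Volume = 6.154 mm × 86.5 ha × 10 = 5323.2 m³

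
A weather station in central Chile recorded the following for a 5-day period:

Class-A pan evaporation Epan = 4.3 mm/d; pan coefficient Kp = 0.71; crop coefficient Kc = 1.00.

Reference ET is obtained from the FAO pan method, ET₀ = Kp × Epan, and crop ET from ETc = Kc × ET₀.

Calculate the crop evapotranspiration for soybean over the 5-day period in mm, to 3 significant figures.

ET₀ = 0.71 × 4.3 = 3.0530 mm/d
ETc = Kc × ET₀ = 1.00 × 3.0530 = 3.0530 mm/d
Over 5 days: 3.0530 × 5 = 15.265 mm

15.3 mm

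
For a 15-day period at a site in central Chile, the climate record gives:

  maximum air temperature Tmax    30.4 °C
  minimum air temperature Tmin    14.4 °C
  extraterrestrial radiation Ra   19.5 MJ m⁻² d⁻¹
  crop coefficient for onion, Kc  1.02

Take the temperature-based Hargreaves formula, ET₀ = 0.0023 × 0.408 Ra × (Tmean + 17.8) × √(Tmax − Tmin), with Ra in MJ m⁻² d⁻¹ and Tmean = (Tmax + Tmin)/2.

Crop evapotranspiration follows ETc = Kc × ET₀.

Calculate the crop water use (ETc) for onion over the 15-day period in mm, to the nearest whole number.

45 mm

Tmean = (30.4 + 14.4)/2 = 22.40 °C
0.408 Ra = 0.408 × 19.5 = 7.9560 mm/d equivalent
ET₀ = 0.0023 × 7.9560 × (22.40 + 17.8) × √16.0 = 0.0023 × 7.9560 × 40.20 × 4.0000 = 2.9424 mm/d
ETc = Kc × ET₀ = 1.02 × 2.9424 = 3.0012 mm/d
Over 15 days: 3.0012 × 15 = 45.018 mm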